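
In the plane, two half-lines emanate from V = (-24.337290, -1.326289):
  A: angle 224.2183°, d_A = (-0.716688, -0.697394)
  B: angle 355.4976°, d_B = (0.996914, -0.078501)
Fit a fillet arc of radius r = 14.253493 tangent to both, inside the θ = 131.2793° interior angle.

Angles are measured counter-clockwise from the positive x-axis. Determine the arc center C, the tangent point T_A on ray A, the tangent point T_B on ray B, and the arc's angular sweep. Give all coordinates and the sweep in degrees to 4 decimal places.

bisector direction at 289.8579° = (0.339689,-0.940538)
center distance |VC| = r/sin(θ/2) = 14.253493/sin(65.6397°) = 15.646513
C = V + |VC|·bis = (-19.0223,-16.0424)
T_A = V + ((C−V)·d_A)·d_A = V + 6.4538·d_A = (-28.9626,-5.8271)
T_B = V + ((C−V)·d_B)·d_B = V + 6.4538·d_B = (-17.9034,-1.8329)
sweep = 180° − θ = 48.7207°

center=(-19.0223,-16.0424) T_A=(-28.9626,-5.8271) T_B=(-17.9034,-1.8329) sweep=48.7207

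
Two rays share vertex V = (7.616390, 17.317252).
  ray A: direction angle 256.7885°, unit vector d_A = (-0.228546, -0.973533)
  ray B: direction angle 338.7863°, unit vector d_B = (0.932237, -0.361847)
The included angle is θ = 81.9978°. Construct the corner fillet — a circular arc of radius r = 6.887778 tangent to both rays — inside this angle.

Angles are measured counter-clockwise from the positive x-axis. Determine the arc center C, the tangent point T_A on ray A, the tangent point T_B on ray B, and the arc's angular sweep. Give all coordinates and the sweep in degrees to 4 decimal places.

bisector direction at 297.7874° = (0.466192,-0.884684)
center distance |VC| = r/sin(θ/2) = 6.887778/sin(40.9989°) = 10.498949
C = V + |VC|·bis = (12.5109,8.0290)
T_A = V + ((C−V)·d_A)·d_A = V + 7.9238·d_A = (5.8054,9.6032)
T_B = V + ((C−V)·d_B)·d_B = V + 7.9238·d_B = (15.0032,14.4500)
sweep = 180° − θ = 98.0022°

center=(12.5109,8.0290) T_A=(5.8054,9.6032) T_B=(15.0032,14.4500) sweep=98.0022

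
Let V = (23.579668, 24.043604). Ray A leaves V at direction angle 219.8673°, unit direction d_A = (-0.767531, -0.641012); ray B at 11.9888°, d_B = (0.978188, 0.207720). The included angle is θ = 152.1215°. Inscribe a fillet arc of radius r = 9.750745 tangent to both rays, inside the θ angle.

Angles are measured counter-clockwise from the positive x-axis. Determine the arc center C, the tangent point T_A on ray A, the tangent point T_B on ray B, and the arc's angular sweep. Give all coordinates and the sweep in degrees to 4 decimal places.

bisector direction at 295.9280° = (0.437242,-0.899344)
center distance |VC| = r/sin(θ/2) = 9.750745/sin(76.0607°) = 10.046600
C = V + |VC|·bis = (27.9725,15.0083)
T_A = V + ((C−V)·d_A)·d_A = V + 2.4202·d_A = (21.7221,22.4923)
T_B = V + ((C−V)·d_B)·d_B = V + 2.4202·d_B = (25.9470,24.5463)
sweep = 180° − θ = 27.8785°

center=(27.9725,15.0083) T_A=(21.7221,22.4923) T_B=(25.9470,24.5463) sweep=27.8785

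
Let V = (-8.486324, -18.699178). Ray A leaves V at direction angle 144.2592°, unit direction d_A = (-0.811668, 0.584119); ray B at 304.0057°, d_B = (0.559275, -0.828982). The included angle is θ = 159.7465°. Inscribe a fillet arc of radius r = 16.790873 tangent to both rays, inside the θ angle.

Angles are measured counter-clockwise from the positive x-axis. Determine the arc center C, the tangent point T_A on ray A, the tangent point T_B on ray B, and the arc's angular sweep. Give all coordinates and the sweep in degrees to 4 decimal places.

center=(-20.7284,-30.5760) T_A=(-10.9205,-16.9474) T_B=(-6.8091,-21.1853) sweep=20.2535

bisector direction at 224.1325° = (-0.717732,-0.696319)
center distance |VC| = r/sin(θ/2) = 16.790873/sin(79.8732°) = 17.056594
C = V + |VC|·bis = (-20.7284,-30.5760)
T_A = V + ((C−V)·d_A)·d_A = V + 2.9990·d_A = (-10.9205,-16.9474)
T_B = V + ((C−V)·d_B)·d_B = V + 2.9990·d_B = (-6.8091,-21.1853)
sweep = 180° − θ = 20.2535°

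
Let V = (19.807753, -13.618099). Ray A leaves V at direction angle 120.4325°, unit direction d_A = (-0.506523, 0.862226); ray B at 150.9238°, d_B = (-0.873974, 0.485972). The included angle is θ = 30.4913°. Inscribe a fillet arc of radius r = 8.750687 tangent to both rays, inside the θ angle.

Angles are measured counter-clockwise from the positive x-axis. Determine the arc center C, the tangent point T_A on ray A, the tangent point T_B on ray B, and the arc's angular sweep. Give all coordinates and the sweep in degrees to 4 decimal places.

center=(-4.0001,9.6328) T_A=(3.5449,14.0652) T_B=(-8.2527,1.9849) sweep=149.5087

bisector direction at 135.6781° = (-0.715426,0.698688)
center distance |VC| = r/sin(θ/2) = 8.750687/sin(15.2456°) = 33.277893
C = V + |VC|·bis = (-4.0001,9.6328)
T_A = V + ((C−V)·d_A)·d_A = V + 32.1068·d_A = (3.5449,14.0652)
T_B = V + ((C−V)·d_B)·d_B = V + 32.1068·d_B = (-8.2527,1.9849)
sweep = 180° − θ = 149.5087°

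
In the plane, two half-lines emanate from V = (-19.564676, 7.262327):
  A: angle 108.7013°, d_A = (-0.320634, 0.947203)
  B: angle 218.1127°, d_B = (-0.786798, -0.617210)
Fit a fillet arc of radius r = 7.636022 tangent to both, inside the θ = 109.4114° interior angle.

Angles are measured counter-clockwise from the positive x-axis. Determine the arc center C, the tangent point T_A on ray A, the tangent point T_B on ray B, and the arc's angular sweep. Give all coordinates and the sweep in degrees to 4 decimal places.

bisector direction at 163.4070° = (-0.958357,0.285571)
center distance |VC| = r/sin(θ/2) = 7.636022/sin(54.7057°) = 9.355634
C = V + |VC|·bis = (-28.5307,9.9340)
T_A = V + ((C−V)·d_A)·d_A = V + 5.4055·d_A = (-21.2979,12.3824)
T_B = V + ((C−V)·d_B)·d_B = V + 5.4055·d_B = (-23.8177,3.9260)
sweep = 180° − θ = 70.5886°

center=(-28.5307,9.9340) T_A=(-21.2979,12.3824) T_B=(-23.8177,3.9260) sweep=70.5886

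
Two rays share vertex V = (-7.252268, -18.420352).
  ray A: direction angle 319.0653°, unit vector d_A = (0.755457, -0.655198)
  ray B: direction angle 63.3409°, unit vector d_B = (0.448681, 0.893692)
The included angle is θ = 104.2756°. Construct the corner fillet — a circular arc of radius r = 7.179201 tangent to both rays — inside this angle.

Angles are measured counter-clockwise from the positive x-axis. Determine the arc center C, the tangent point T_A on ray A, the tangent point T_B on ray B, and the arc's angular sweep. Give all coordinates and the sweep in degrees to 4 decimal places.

bisector direction at 11.2031° = (0.980945,0.194287)
center distance |VC| = r/sin(θ/2) = 7.179201/sin(52.1378°) = 9.093476
C = V + |VC|·bis = (1.6679,-16.6536)
T_A = V + ((C−V)·d_A)·d_A = V + 5.5813·d_A = (-3.0359,-22.0772)
T_B = V + ((C−V)·d_B)·d_B = V + 5.5813·d_B = (-4.7481,-13.4324)
sweep = 180° − θ = 75.7244°

center=(1.6679,-16.6536) T_A=(-3.0359,-22.0772) T_B=(-4.7481,-13.4324) sweep=75.7244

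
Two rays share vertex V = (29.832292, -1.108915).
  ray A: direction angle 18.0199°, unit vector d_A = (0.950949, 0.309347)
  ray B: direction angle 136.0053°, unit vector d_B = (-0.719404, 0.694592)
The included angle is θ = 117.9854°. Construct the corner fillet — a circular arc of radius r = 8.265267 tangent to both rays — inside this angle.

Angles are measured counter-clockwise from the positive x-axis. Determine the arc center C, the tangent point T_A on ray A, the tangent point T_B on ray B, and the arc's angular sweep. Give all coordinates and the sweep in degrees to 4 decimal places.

bisector direction at 77.0126° = (0.224737,0.974420)
center distance |VC| = r/sin(θ/2) = 8.265267/sin(58.9927°) = 9.643275
C = V + |VC|·bis = (31.9995,8.2877)
T_A = V + ((C−V)·d_A)·d_A = V + 4.9677·d_A = (34.5563,0.4278)
T_B = V + ((C−V)·d_B)·d_B = V + 4.9677·d_B = (26.2585,2.3416)
sweep = 180° − θ = 62.0146°

center=(31.9995,8.2877) T_A=(34.5563,0.4278) T_B=(26.2585,2.3416) sweep=62.0146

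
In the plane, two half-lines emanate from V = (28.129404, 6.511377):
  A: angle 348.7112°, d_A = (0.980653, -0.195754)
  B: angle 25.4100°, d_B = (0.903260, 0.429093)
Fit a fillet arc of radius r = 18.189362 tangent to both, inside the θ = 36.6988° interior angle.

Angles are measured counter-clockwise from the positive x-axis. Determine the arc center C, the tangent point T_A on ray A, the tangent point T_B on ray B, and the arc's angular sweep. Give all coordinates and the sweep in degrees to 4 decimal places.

bisector direction at 7.0606° = (0.992417,0.122919)
center distance |VC| = r/sin(θ/2) = 18.189362/sin(18.3494°) = 57.778687
C = V + |VC|·bis = (85.4699,13.6135)
T_A = V + ((C−V)·d_A)·d_A = V + 54.8409·d_A = (81.9093,-4.2240)
T_B = V + ((C−V)·d_B)·d_B = V + 54.8409·d_B = (77.6650,30.0432)
sweep = 180° − θ = 143.3012°

center=(85.4699,13.6135) T_A=(81.9093,-4.2240) T_B=(77.6650,30.0432) sweep=143.3012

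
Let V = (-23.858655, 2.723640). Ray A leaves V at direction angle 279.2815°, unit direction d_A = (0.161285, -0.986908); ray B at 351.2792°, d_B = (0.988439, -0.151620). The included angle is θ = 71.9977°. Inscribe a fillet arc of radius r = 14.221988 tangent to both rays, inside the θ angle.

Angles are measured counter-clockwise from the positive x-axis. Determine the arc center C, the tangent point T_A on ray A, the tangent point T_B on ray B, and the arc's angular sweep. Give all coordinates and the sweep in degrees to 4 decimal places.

center=(-6.6656,-14.3020) T_A=(-20.7014,-16.5958) T_B=(-4.5093,-0.2444) sweep=108.0023

bisector direction at 315.2803° = (0.710558,-0.703638)
center distance |VC| = r/sin(θ/2) = 14.221988/sin(35.9988°) = 24.196560
C = V + |VC|·bis = (-6.6656,-14.3020)
T_A = V + ((C−V)·d_A)·d_A = V + 19.5757·d_A = (-20.7014,-16.5958)
T_B = V + ((C−V)·d_B)·d_B = V + 19.5757·d_B = (-4.5093,-0.2444)
sweep = 180° − θ = 108.0023°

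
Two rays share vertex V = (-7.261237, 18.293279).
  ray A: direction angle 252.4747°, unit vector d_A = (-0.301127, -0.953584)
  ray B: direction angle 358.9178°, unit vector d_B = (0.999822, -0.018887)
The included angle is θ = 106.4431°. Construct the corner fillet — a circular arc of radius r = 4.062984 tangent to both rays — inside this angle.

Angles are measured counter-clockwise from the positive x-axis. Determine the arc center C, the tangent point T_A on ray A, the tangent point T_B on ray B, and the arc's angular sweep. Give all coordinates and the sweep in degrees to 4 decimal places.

bisector direction at 305.6963° = (0.583488,-0.812122)
center distance |VC| = r/sin(θ/2) = 4.062984/sin(53.2216°) = 5.072664
C = V + |VC|·bis = (-4.3014,14.1737)
T_A = V + ((C−V)·d_A)·d_A = V + 3.0371·d_A = (-8.1758,15.3971)
T_B = V + ((C−V)·d_B)·d_B = V + 3.0371·d_B = (-4.2247,18.2359)
sweep = 180° − θ = 73.5569°

center=(-4.3014,14.1737) T_A=(-8.1758,15.3971) T_B=(-4.2247,18.2359) sweep=73.5569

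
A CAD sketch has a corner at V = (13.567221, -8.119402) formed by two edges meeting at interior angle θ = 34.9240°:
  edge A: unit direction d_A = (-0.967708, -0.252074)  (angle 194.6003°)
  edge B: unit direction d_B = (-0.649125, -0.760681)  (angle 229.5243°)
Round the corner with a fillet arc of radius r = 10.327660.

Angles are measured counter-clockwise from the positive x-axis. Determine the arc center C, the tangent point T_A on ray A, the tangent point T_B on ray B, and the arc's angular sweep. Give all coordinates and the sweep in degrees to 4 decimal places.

center=(-15.6003,-26.3894) T_A=(-18.2037,-16.3953) T_B=(-7.7443,-33.0934) sweep=145.0760

bisector direction at 212.0623° = (-0.847471,-0.530841)
center distance |VC| = r/sin(θ/2) = 10.327660/sin(17.4620°) = 34.417135
C = V + |VC|·bis = (-15.6003,-26.3894)
T_A = V + ((C−V)·d_A)·d_A = V + 32.8311·d_A = (-18.2037,-16.3953)
T_B = V + ((C−V)·d_B)·d_B = V + 32.8311·d_B = (-7.7443,-33.0934)
sweep = 180° − θ = 145.0760°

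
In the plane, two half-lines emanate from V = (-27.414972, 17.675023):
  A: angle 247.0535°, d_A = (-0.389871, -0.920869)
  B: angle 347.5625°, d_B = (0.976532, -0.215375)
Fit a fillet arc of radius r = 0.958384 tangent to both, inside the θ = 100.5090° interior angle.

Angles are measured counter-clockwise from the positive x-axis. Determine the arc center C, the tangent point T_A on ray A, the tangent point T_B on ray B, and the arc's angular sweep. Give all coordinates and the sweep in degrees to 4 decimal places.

center=(-26.8431,16.5675) T_A=(-27.7257,16.9411) T_B=(-26.6367,17.5034) sweep=79.4910

bisector direction at 297.3080° = (0.458774,-0.888553)
center distance |VC| = r/sin(θ/2) = 0.958384/sin(50.2545°) = 1.246448
C = V + |VC|·bis = (-26.8431,16.5675)
T_A = V + ((C−V)·d_A)·d_A = V + 0.7970·d_A = (-27.7257,16.9411)
T_B = V + ((C−V)·d_B)·d_B = V + 0.7970·d_B = (-26.6367,17.5034)
sweep = 180° − θ = 79.4910°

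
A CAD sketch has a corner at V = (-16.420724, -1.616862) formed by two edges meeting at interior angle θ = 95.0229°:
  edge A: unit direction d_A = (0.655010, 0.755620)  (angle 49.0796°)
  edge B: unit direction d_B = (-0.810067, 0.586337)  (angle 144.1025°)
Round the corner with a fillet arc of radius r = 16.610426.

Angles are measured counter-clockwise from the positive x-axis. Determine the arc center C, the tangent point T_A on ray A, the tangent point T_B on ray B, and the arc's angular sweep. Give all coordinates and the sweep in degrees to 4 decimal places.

center=(-19.0062,20.7596) T_A=(-6.4550,9.8796) T_B=(-28.7455,7.3040) sweep=84.9771

bisector direction at 96.5910° = (-0.114782,0.993391)
center distance |VC| = r/sin(θ/2) = 16.610426/sin(47.5115°) = 22.525289
C = V + |VC|·bis = (-19.0062,20.7596)
T_A = V + ((C−V)·d_A)·d_A = V + 15.2145·d_A = (-6.4550,9.8796)
T_B = V + ((C−V)·d_B)·d_B = V + 15.2145·d_B = (-28.7455,7.3040)
sweep = 180° − θ = 84.9771°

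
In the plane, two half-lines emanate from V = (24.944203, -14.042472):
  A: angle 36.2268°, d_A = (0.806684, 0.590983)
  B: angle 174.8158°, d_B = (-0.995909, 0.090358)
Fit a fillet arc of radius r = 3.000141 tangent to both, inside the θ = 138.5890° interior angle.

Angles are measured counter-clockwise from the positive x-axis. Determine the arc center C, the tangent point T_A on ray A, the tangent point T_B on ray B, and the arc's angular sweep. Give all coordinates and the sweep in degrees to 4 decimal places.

bisector direction at 105.5213° = (-0.267597,0.963531)
center distance |VC| = r/sin(θ/2) = 3.000141/sin(69.2945°) = 3.207300
C = V + |VC|·bis = (24.0859,-10.9521)
T_A = V + ((C−V)·d_A)·d_A = V + 1.1340·d_A = (25.8590,-13.3723)
T_B = V + ((C−V)·d_B)·d_B = V + 1.1340·d_B = (23.8149,-13.9400)
sweep = 180° − θ = 41.4110°

center=(24.0859,-10.9521) T_A=(25.8590,-13.3723) T_B=(23.8149,-13.9400) sweep=41.4110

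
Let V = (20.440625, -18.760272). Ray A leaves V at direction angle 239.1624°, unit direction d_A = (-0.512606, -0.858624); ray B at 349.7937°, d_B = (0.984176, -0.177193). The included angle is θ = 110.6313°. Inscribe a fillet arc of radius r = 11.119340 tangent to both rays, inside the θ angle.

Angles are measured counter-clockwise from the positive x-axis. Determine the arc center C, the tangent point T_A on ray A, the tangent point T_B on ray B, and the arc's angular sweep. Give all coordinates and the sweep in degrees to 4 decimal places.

bisector direction at 294.4781° = (0.414345,-0.910120)
center distance |VC| = r/sin(θ/2) = 11.119340/sin(55.3156°) = 13.522251
C = V + |VC|·bis = (26.0435,-31.0671)
T_A = V + ((C−V)·d_A)·d_A = V + 7.6949·d_A = (16.4962,-25.3673)
T_B = V + ((C−V)·d_B)·d_B = V + 7.6949·d_B = (28.0138,-20.1238)
sweep = 180° − θ = 69.3687°

center=(26.0435,-31.0671) T_A=(16.4962,-25.3673) T_B=(28.0138,-20.1238) sweep=69.3687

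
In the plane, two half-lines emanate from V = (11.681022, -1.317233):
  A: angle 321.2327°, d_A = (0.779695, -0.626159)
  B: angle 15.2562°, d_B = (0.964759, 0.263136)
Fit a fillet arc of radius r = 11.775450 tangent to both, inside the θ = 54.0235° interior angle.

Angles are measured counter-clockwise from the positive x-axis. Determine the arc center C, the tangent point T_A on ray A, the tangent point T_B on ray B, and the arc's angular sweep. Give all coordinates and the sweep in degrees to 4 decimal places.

center=(37.0644,-6.5996) T_A=(29.6911,-15.7808) T_B=(33.9659,4.7609) sweep=125.9765

bisector direction at 348.2445° = (0.979026,-0.203737)
center distance |VC| = r/sin(θ/2) = 11.775450/sin(27.0117°) = 25.927223
C = V + |VC|·bis = (37.0644,-6.5996)
T_A = V + ((C−V)·d_A)·d_A = V + 23.0989·d_A = (29.6911,-15.7808)
T_B = V + ((C−V)·d_B)·d_B = V + 23.0989·d_B = (33.9659,4.7609)
sweep = 180° − θ = 125.9765°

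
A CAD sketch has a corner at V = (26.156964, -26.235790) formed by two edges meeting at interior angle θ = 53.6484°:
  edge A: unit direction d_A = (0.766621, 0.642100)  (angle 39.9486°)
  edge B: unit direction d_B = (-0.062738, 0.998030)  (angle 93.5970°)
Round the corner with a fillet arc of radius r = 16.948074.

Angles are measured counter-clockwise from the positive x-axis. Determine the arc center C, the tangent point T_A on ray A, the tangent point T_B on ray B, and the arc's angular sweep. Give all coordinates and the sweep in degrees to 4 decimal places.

bisector direction at 66.7728° = (0.394378,0.918948)
center distance |VC| = r/sin(θ/2) = 16.948074/sin(26.8242°) = 37.557684
C = V + |VC|·bis = (40.9689,8.2778)
T_A = V + ((C−V)·d_A)·d_A = V + 33.5163·d_A = (51.8513,-4.7150)
T_B = V + ((C−V)·d_B)·d_B = V + 33.5163·d_B = (24.0542,7.2145)
sweep = 180° − θ = 126.3516°

center=(40.9689,8.2778) T_A=(51.8513,-4.7150) T_B=(24.0542,7.2145) sweep=126.3516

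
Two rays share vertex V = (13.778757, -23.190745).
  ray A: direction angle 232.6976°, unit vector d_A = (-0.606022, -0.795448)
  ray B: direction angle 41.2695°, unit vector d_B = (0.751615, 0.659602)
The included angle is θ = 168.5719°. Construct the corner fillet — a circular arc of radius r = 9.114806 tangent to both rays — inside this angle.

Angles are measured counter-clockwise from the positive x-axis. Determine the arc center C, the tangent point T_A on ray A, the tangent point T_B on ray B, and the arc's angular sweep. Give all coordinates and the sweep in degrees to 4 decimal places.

center=(20.4764,-29.4400) T_A=(13.2260,-23.9162) T_B=(14.4643,-22.5892) sweep=11.4281

bisector direction at 316.9836° = (0.731158,-0.682208)
center distance |VC| = r/sin(θ/2) = 9.114806/sin(84.2859°) = 9.160322
C = V + |VC|·bis = (20.4764,-29.4400)
T_A = V + ((C−V)·d_A)·d_A = V + 0.9120·d_A = (13.2260,-23.9162)
T_B = V + ((C−V)·d_B)·d_B = V + 0.9120·d_B = (14.4643,-22.5892)
sweep = 180° − θ = 11.4281°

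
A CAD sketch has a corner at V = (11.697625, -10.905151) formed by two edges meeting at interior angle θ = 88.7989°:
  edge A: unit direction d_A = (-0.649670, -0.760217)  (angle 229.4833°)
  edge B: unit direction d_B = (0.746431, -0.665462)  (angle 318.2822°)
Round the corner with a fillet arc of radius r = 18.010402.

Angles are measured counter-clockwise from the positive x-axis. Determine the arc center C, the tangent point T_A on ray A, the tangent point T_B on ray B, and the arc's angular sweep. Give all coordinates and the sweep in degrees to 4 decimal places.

bisector direction at 273.8827° = (0.067715,-0.997705)
center distance |VC| = r/sin(θ/2) = 18.010402/sin(44.3995°) = 25.741778
C = V + |VC|·bis = (13.4407,-36.5878)
T_A = V + ((C−V)·d_A)·d_A = V + 18.3920·d_A = (-0.2511,-24.8870)
T_B = V + ((C−V)·d_B)·d_B = V + 18.3920·d_B = (25.4260,-23.1443)
sweep = 180° − θ = 91.2011°

center=(13.4407,-36.5878) T_A=(-0.2511,-24.8870) T_B=(25.4260,-23.1443) sweep=91.2011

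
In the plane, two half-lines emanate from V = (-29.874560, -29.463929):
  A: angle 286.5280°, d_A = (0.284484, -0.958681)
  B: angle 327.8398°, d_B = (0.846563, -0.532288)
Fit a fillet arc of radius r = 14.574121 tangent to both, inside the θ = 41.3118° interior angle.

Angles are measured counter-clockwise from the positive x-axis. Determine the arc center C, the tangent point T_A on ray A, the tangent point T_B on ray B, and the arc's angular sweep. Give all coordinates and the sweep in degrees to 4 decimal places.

bisector direction at 307.1839° = (0.604375,-0.796700)
center distance |VC| = r/sin(θ/2) = 14.574121/sin(20.6559°) = 41.315167
C = V + |VC|·bis = (-4.9047,-62.3797)
T_A = V + ((C−V)·d_A)·d_A = V + 38.6593·d_A = (-18.8766,-66.5258)
T_B = V + ((C−V)·d_B)·d_B = V + 38.6593·d_B = (2.8529,-50.0418)
sweep = 180° − θ = 138.6882°

center=(-4.9047,-62.3797) T_A=(-18.8766,-66.5258) T_B=(2.8529,-50.0418) sweep=138.6882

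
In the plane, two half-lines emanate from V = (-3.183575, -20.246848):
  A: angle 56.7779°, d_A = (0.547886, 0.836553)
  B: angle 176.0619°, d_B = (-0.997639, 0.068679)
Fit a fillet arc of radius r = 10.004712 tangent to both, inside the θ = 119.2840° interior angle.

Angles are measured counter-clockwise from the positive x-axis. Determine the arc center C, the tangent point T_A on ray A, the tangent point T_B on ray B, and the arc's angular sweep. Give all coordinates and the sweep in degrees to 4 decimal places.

bisector direction at 116.4199° = (-0.444946,0.895557)
center distance |VC| = r/sin(θ/2) = 10.004712/sin(59.6420°) = 11.594499
C = V + |VC|·bis = (-8.3425,-9.8633)
T_A = V + ((C−V)·d_A)·d_A = V + 5.8599·d_A = (0.0270,-15.3448)
T_B = V + ((C−V)·d_B)·d_B = V + 5.8599·d_B = (-9.0296,-19.8444)
sweep = 180° − θ = 60.7160°

center=(-8.3425,-9.8633) T_A=(0.0270,-15.3448) T_B=(-9.0296,-19.8444) sweep=60.7160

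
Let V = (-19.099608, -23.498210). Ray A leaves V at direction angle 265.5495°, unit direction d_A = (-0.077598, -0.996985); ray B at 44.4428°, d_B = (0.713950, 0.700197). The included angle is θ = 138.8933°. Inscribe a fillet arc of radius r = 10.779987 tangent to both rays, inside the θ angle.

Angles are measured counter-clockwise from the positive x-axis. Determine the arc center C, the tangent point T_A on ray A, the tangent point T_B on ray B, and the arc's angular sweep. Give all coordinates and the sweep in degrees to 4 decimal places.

center=(-8.6658,-28.3644) T_A=(-19.4133,-27.5279) T_B=(-16.2139,-20.6681) sweep=41.1067

bisector direction at 334.9962° = (0.906279,-0.422679)
center distance |VC| = r/sin(θ/2) = 10.779987/sin(69.4467°) = 11.512828
C = V + |VC|·bis = (-8.6658,-28.3644)
T_A = V + ((C−V)·d_A)·d_A = V + 4.0419·d_A = (-19.4133,-27.5279)
T_B = V + ((C−V)·d_B)·d_B = V + 4.0419·d_B = (-16.2139,-20.6681)
sweep = 180° − θ = 41.1067°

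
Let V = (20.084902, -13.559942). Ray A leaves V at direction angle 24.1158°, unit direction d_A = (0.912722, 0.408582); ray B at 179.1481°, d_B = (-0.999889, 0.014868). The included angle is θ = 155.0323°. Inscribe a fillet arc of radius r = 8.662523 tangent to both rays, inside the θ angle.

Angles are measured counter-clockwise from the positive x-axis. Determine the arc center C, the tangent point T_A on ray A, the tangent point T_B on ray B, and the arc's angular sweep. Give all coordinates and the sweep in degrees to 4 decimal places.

bisector direction at 101.6319° = (-0.201624,0.979463)
center distance |VC| = r/sin(θ/2) = 8.662523/sin(77.5161°) = 8.872291
C = V + |VC|·bis = (18.2960,-4.8699)
T_A = V + ((C−V)·d_A)·d_A = V + 1.9179·d_A = (21.8354,-12.7763)
T_B = V + ((C−V)·d_B)·d_B = V + 1.9179·d_B = (18.1672,-13.5314)
sweep = 180° − θ = 24.9677°

center=(18.2960,-4.8699) T_A=(21.8354,-12.7763) T_B=(18.1672,-13.5314) sweep=24.9677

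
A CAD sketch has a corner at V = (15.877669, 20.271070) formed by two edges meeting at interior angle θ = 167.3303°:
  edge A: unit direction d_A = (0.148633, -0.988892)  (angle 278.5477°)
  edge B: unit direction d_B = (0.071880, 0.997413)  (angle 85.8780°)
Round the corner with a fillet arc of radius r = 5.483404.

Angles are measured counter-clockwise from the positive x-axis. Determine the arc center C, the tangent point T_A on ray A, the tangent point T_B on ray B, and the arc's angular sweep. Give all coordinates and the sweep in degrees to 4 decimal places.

bisector direction at 2.2129° = (0.999254,0.038612)
center distance |VC| = r/sin(θ/2) = 5.483404/sin(83.6651°) = 5.517091
C = V + |VC|·bis = (21.3906,20.4841)
T_A = V + ((C−V)·d_A)·d_A = V + 0.6087·d_A = (15.9681,19.6691)
T_B = V + ((C−V)·d_B)·d_B = V + 0.6087·d_B = (15.9214,20.8782)
sweep = 180° − θ = 12.6697°

center=(21.3906,20.4841) T_A=(15.9681,19.6691) T_B=(15.9214,20.8782) sweep=12.6697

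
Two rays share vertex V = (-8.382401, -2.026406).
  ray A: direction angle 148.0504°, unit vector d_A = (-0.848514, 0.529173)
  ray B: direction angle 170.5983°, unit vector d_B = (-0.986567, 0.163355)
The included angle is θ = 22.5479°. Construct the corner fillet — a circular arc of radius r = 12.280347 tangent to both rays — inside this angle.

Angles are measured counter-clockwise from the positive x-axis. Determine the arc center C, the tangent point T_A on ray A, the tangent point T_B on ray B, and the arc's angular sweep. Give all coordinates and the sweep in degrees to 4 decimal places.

bisector direction at 159.3244° = (-0.935594,0.353077)
center distance |VC| = r/sin(θ/2) = 12.280347/sin(11.2739°) = 62.814984
C = V + |VC|·bis = (-67.1517,20.1521)
T_A = V + ((C−V)·d_A)·d_A = V + 61.6029·d_A = (-60.6533,30.5722)
T_B = V + ((C−V)·d_B)·d_B = V + 61.6029·d_B = (-69.1578,8.0367)
sweep = 180° − θ = 157.4521°

center=(-67.1517,20.1521) T_A=(-60.6533,30.5722) T_B=(-69.1578,8.0367) sweep=157.4521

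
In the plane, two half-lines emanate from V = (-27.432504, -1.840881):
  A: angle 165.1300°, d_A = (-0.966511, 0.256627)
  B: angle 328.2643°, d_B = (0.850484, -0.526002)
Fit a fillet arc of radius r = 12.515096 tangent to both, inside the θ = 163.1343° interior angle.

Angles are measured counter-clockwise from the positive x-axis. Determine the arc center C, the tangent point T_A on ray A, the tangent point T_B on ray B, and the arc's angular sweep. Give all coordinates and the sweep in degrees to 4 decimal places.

bisector direction at 246.6971° = (-0.395591,-0.918427)
center distance |VC| = r/sin(θ/2) = 12.515096/sin(81.5671°) = 12.651883
C = V + |VC|·bis = (-32.4375,-13.4607)
T_A = V + ((C−V)·d_A)·d_A = V + 1.8554·d_A = (-29.2258,-1.3647)
T_B = V + ((C−V)·d_B)·d_B = V + 1.8554·d_B = (-25.8545,-2.8168)
sweep = 180° − θ = 16.8657°

center=(-32.4375,-13.4607) T_A=(-29.2258,-1.3647) T_B=(-25.8545,-2.8168) sweep=16.8657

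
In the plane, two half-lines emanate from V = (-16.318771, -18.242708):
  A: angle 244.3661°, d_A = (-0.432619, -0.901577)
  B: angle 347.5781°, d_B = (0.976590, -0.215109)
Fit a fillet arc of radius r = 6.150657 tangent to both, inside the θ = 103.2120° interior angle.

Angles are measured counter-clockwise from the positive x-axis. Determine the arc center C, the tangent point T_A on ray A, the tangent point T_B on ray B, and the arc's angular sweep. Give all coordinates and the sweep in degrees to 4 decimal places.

bisector direction at 295.9721° = (0.437933,-0.899007)
center distance |VC| = r/sin(θ/2) = 6.150657/sin(51.6060°) = 7.847643
C = V + |VC|·bis = (-12.8820,-25.2978)
T_A = V + ((C−V)·d_A)·d_A = V + 4.8739·d_A = (-18.4273,-22.6369)
T_B = V + ((C−V)·d_B)·d_B = V + 4.8739·d_B = (-11.5590,-19.2911)
sweep = 180° − θ = 76.7880°

center=(-12.8820,-25.2978) T_A=(-18.4273,-22.6369) T_B=(-11.5590,-19.2911) sweep=76.7880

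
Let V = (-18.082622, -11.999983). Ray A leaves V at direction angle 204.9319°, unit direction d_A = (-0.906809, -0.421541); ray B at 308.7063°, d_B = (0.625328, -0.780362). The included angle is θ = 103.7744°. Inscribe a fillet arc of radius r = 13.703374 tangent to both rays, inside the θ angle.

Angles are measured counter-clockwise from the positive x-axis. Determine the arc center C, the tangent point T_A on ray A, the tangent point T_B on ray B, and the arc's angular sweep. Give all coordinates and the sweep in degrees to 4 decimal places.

center=(-22.0541,-28.9578) T_A=(-27.8306,-16.5314) T_B=(-11.3605,-20.3887) sweep=76.2256

bisector direction at 256.8191° = (-0.228026,-0.973655)
center distance |VC| = r/sin(θ/2) = 13.703374/sin(51.8872°) = 17.416654
C = V + |VC|·bis = (-22.0541,-28.9578)
T_A = V + ((C−V)·d_A)·d_A = V + 10.7498·d_A = (-27.8306,-16.5314)
T_B = V + ((C−V)·d_B)·d_B = V + 10.7498·d_B = (-11.3605,-20.3887)
sweep = 180° − θ = 76.2256°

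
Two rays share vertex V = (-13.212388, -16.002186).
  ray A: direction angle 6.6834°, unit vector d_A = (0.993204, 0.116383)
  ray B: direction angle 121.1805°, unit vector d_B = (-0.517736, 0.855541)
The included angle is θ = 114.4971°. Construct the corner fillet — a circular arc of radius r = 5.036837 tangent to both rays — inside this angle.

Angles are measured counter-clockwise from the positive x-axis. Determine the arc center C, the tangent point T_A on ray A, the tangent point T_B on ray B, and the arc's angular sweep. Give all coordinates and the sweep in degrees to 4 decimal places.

bisector direction at 63.9320° = (0.439438,0.898273)
center distance |VC| = r/sin(θ/2) = 5.036837/sin(57.2486°) = 5.988924
C = V + |VC|·bis = (-10.5806,-10.6225)
T_A = V + ((C−V)·d_A)·d_A = V + 3.2400·d_A = (-9.9944,-15.6251)
T_B = V + ((C−V)·d_B)·d_B = V + 3.2400·d_B = (-14.8898,-13.2302)
sweep = 180° − θ = 65.5029°

center=(-10.5806,-10.6225) T_A=(-9.9944,-15.6251) T_B=(-14.8898,-13.2302) sweep=65.5029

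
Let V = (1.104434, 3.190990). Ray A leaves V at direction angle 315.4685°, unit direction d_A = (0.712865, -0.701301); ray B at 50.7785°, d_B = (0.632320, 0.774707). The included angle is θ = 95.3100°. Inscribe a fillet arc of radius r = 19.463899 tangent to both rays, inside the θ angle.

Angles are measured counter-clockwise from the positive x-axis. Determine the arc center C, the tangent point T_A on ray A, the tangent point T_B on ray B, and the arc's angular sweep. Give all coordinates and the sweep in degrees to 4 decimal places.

center=(27.3998,4.6259) T_A=(13.7498,-9.2492) T_B=(12.3210,16.9333) sweep=84.6900

bisector direction at 3.1235° = (0.998514,0.054488)
center distance |VC| = r/sin(θ/2) = 19.463899/sin(47.6550°) = 26.334513
C = V + |VC|·bis = (27.3998,4.6259)
T_A = V + ((C−V)·d_A)·d_A = V + 17.7387·d_A = (13.7498,-9.2492)
T_B = V + ((C−V)·d_B)·d_B = V + 17.7387·d_B = (12.3210,16.9333)
sweep = 180° − θ = 84.6900°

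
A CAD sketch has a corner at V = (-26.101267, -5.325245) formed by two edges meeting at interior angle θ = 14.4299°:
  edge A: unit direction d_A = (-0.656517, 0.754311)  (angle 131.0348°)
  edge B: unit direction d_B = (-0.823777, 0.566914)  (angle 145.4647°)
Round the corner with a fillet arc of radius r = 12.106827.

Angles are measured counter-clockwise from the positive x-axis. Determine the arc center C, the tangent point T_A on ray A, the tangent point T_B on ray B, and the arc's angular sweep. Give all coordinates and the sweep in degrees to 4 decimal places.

bisector direction at 138.2497° = (-0.746054,0.665885)
center distance |VC| = r/sin(θ/2) = 12.106827/sin(7.2149°) = 96.397999
C = V + |VC|·bis = (-98.0194,58.8647)
T_A = V + ((C−V)·d_A)·d_A = V + 95.6347·d_A = (-88.8871,66.8131)
T_B = V + ((C−V)·d_B)·d_B = V + 95.6347·d_B = (-104.8830,48.8914)
sweep = 180° − θ = 165.5701°

center=(-98.0194,58.8647) T_A=(-88.8871,66.8131) T_B=(-104.8830,48.8914) sweep=165.5701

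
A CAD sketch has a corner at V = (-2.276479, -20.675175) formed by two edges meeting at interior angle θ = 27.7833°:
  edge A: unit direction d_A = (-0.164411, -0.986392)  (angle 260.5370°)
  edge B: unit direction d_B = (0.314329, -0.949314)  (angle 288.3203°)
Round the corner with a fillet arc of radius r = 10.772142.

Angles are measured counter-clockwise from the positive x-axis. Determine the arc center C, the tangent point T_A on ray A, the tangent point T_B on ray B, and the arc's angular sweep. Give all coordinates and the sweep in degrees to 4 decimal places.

bisector direction at 274.4287° = (0.077218,-0.997014)
center distance |VC| = r/sin(θ/2) = 10.772142/sin(13.8917°) = 44.867740
C = V + |VC|·bis = (1.1881,-65.4090)
T_A = V + ((C−V)·d_A)·d_A = V + 43.5554·d_A = (-9.4375,-63.6379)
T_B = V + ((C−V)·d_B)·d_B = V + 43.5554·d_B = (11.4142,-62.0230)
sweep = 180° − θ = 152.2167°

center=(1.1881,-65.4090) T_A=(-9.4375,-63.6379) T_B=(11.4142,-62.0230) sweep=152.2167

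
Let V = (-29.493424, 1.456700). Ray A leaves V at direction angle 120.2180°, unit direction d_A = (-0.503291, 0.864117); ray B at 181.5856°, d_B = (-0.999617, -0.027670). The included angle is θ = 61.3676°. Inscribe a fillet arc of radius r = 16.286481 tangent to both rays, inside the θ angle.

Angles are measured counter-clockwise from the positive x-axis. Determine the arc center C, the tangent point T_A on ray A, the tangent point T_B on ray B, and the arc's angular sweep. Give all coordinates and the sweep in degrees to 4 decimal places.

center=(-57.3808,16.9775) T_A=(-43.3074,25.1743) T_B=(-56.9301,0.6972) sweep=118.6324

bisector direction at 150.9018° = (-0.873788,0.486308)
center distance |VC| = r/sin(θ/2) = 16.286481/sin(30.6838°) = 31.915516
C = V + |VC|·bis = (-57.3808,16.9775)
T_A = V + ((C−V)·d_A)·d_A = V + 27.4472·d_A = (-43.3074,25.1743)
T_B = V + ((C−V)·d_B)·d_B = V + 27.4472·d_B = (-56.9301,0.6972)
sweep = 180° − θ = 118.6324°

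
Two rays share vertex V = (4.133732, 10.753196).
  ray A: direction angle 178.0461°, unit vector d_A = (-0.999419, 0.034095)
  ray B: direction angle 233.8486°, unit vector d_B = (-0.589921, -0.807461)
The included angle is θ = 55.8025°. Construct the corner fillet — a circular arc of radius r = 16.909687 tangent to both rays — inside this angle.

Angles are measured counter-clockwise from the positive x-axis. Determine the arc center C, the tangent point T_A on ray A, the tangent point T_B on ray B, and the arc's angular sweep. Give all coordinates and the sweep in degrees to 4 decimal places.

bisector direction at 205.9474° = (-0.899196,-0.437545)
center distance |VC| = r/sin(θ/2) = 16.909687/sin(27.9013°) = 36.135740
C = V + |VC|·bis = (-28.3594,-5.0578)
T_A = V + ((C−V)·d_A)·d_A = V + 31.9352·d_A = (-27.7829,11.8420)
T_B = V + ((C−V)·d_B)·d_B = V + 31.9352·d_B = (-14.7055,-15.0332)
sweep = 180° − θ = 124.1975°

center=(-28.3594,-5.0578) T_A=(-27.7829,11.8420) T_B=(-14.7055,-15.0332) sweep=124.1975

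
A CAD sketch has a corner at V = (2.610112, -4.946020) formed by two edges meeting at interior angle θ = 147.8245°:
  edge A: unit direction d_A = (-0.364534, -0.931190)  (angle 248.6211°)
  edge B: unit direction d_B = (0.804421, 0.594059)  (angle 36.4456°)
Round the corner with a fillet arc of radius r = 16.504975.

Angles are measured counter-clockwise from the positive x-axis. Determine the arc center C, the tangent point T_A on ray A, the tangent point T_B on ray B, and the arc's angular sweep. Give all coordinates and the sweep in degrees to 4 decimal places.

center=(16.2442,-15.3952) T_A=(0.8749,-9.3786) T_B=(6.4392,-2.1182) sweep=32.1755

bisector direction at 322.5333° = (0.793708,-0.608300)
center distance |VC| = r/sin(θ/2) = 16.504975/sin(73.9123°) = 17.177680
C = V + |VC|·bis = (16.2442,-15.3952)
T_A = V + ((C−V)·d_A)·d_A = V + 4.7601·d_A = (0.8749,-9.3786)
T_B = V + ((C−V)·d_B)·d_B = V + 4.7601·d_B = (6.4392,-2.1182)
sweep = 180° − θ = 32.1755°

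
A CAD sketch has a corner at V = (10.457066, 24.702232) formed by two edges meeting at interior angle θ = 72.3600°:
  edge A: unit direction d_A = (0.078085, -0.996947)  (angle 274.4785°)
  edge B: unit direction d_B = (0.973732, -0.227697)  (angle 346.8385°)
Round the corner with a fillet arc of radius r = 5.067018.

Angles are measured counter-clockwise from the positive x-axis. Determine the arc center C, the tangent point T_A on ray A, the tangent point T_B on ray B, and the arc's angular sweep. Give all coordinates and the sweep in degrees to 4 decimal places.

bisector direction at 310.6585° = (0.651549,-0.758606)
center distance |VC| = r/sin(θ/2) = 5.067018/sin(36.1800°) = 8.583453
C = V + |VC|·bis = (16.0496,18.1908)
T_A = V + ((C−V)·d_A)·d_A = V + 6.9283·d_A = (10.9981,17.7951)
T_B = V + ((C−V)·d_B)·d_B = V + 6.9283·d_B = (17.2034,23.1247)
sweep = 180° − θ = 107.6400°

center=(16.0496,18.1908) T_A=(10.9981,17.7951) T_B=(17.2034,23.1247) sweep=107.6400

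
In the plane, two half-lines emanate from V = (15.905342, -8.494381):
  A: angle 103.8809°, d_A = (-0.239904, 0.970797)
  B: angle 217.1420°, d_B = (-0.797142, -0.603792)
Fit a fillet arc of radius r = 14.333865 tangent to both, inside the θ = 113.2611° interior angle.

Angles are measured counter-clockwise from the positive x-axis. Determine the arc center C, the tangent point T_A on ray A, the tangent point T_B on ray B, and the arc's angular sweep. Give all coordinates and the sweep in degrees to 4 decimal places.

bisector direction at 160.5114° = (-0.942708,0.333618)
center distance |VC| = r/sin(θ/2) = 14.333865/sin(56.6305°) = 17.163402
C = V + |VC|·bis = (-0.2747,-2.7684)
T_A = V + ((C−V)·d_A)·d_A = V + 9.4405·d_A = (13.6405,0.6704)
T_B = V + ((C−V)·d_B)·d_B = V + 9.4405·d_B = (8.3799,-14.1945)
sweep = 180° − θ = 66.7389°

center=(-0.2747,-2.7684) T_A=(13.6405,0.6704) T_B=(8.3799,-14.1945) sweep=66.7389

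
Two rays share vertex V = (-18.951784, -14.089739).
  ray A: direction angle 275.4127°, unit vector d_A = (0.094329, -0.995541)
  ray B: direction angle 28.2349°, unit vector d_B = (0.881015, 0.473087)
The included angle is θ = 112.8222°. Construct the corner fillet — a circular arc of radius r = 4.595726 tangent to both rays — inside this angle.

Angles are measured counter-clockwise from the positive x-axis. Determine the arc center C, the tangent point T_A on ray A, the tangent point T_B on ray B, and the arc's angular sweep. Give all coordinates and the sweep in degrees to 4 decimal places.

center=(-14.0886,-16.6947) T_A=(-18.6639,-17.1282) T_B=(-16.2628,-12.6458) sweep=67.1778

bisector direction at 331.8238° = (0.881500,-0.472185)
center distance |VC| = r/sin(θ/2) = 4.595726/sin(56.4111°) = 5.516890
C = V + |VC|·bis = (-14.0886,-16.6947)
T_A = V + ((C−V)·d_A)·d_A = V + 3.0521·d_A = (-18.6639,-17.1282)
T_B = V + ((C−V)·d_B)·d_B = V + 3.0521·d_B = (-16.2628,-12.6458)
sweep = 180° − θ = 67.1778°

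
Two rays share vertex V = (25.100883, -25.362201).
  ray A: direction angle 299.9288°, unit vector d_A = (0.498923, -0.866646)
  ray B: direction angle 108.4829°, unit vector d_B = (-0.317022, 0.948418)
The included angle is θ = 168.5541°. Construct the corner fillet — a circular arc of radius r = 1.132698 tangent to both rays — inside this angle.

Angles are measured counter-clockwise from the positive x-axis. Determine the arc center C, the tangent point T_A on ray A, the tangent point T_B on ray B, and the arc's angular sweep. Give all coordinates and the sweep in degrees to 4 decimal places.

bisector direction at 24.2058° = (0.912078,0.410016)
center distance |VC| = r/sin(θ/2) = 1.132698/sin(84.2771°) = 1.138372
C = V + |VC|·bis = (26.1392,-24.8955)
T_A = V + ((C−V)·d_A)·d_A = V + 0.1135·d_A = (25.1575,-25.4606)
T_B = V + ((C−V)·d_B)·d_B = V + 0.1135·d_B = (25.0649,-25.2545)
sweep = 180° − θ = 11.4459°

center=(26.1392,-24.8955) T_A=(25.1575,-25.4606) T_B=(25.0649,-25.2545) sweep=11.4459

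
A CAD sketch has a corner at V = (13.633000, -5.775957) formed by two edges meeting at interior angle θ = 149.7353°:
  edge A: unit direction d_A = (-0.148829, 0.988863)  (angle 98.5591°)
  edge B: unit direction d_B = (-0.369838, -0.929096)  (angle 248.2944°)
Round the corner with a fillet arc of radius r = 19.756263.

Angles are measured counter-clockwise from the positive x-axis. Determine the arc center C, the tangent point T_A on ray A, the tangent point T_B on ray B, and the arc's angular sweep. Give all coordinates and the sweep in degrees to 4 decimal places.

bisector direction at 173.4267° = (-0.993426,0.114473)
center distance |VC| = r/sin(θ/2) = 19.756263/sin(74.8676°) = 20.465910
C = V + |VC|·bis = (-6.6984,-3.4332)
T_A = V + ((C−V)·d_A)·d_A = V + 5.3426·d_A = (12.8379,-0.4928)
T_B = V + ((C−V)·d_B)·d_B = V + 5.3426·d_B = (11.6571,-10.7398)
sweep = 180° − θ = 30.2647°

center=(-6.6984,-3.4332) T_A=(12.8379,-0.4928) T_B=(11.6571,-10.7398) sweep=30.2647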